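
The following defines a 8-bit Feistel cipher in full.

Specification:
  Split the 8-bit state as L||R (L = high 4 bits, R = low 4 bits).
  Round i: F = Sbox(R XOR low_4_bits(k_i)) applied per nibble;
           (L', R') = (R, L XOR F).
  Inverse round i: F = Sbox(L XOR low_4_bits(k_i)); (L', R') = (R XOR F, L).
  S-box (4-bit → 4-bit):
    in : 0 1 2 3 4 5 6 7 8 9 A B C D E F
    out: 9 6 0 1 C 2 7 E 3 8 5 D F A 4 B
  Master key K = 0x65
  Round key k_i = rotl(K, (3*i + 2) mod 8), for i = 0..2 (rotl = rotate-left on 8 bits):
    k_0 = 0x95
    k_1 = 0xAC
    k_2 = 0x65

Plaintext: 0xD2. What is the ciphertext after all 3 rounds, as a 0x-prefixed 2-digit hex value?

0x9C

s_0 = plaintext = 0xD2
s_1 = Round(s_0, k_0) = 0x23
s_2 = Round(s_1, k_1) = 0x39
s_3 = Round(s_2, k_2) = 0x9C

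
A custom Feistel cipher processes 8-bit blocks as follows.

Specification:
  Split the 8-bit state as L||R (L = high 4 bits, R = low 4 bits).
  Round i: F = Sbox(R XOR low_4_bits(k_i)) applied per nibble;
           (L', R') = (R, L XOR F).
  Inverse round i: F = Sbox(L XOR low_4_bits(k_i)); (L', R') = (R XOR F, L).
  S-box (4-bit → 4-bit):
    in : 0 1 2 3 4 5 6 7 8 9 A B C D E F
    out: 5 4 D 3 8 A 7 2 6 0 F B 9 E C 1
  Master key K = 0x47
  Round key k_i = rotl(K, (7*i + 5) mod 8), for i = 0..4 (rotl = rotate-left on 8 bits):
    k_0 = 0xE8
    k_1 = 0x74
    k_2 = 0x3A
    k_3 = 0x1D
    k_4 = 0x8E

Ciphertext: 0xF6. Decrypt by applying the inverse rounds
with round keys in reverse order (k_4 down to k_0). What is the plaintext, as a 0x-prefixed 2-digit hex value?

0x52

s_0 = ciphertext = 0xF6
s_1 = InvRound(s_0, k_4) = 0x2F
s_2 = InvRound(s_1, k_3) = 0xE2
s_3 = InvRound(s_2, k_2) = 0xAE
s_4 = InvRound(s_3, k_1) = 0x2A
s_5 = InvRound(s_4, k_0) = 0x52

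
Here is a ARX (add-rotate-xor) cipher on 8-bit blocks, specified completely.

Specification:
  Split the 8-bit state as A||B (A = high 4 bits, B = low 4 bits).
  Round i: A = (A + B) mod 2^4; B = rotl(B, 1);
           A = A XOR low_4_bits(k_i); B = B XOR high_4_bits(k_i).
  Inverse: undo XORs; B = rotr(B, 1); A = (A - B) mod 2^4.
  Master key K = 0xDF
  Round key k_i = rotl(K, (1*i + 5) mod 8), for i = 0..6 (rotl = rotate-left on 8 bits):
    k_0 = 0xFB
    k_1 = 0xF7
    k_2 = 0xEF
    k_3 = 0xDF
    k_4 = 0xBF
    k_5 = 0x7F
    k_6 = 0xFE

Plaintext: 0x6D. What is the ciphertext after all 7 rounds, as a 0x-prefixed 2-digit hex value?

s_0 = plaintext = 0x6D
s_1 = Round(s_0, k_0) = 0x84
s_2 = Round(s_1, k_1) = 0xB7
s_3 = Round(s_2, k_2) = 0xD0
s_4 = Round(s_3, k_3) = 0x2D
s_5 = Round(s_4, k_4) = 0x00
s_6 = Round(s_5, k_5) = 0xF7
s_7 = Round(s_6, k_6) = 0x81

0x81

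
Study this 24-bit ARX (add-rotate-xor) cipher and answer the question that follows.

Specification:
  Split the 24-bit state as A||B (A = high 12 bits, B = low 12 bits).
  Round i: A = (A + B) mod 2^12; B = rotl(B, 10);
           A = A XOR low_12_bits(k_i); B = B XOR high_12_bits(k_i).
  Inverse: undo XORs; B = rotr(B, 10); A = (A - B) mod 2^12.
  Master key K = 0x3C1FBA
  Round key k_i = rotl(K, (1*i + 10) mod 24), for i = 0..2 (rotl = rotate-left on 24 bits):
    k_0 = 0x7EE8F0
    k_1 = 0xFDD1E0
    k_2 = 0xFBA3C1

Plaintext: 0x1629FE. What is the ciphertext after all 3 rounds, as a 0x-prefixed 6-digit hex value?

0xABB994

s_0 = plaintext = 0x1629FE
s_1 = Round(s_0, k_0) = 0x390D91
s_2 = Round(s_1, k_1) = 0x0C18B9
s_3 = Round(s_2, k_2) = 0xABB994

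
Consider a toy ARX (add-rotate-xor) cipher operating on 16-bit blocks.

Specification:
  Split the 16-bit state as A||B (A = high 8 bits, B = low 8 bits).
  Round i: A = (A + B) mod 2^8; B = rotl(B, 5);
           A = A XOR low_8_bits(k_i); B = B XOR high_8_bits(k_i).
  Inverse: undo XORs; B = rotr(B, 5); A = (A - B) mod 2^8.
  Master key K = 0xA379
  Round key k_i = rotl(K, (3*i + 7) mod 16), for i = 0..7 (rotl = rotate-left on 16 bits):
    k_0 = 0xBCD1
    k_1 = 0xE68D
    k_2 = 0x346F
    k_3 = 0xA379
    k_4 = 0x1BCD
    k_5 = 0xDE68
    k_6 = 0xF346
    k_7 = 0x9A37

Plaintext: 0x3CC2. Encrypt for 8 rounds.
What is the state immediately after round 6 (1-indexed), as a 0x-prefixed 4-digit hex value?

0x748E

s_0 = plaintext = 0x3CC2
s_1 = Round(s_0, k_0) = 0x2FE4
s_2 = Round(s_1, k_1) = 0x9E7A
s_3 = Round(s_2, k_2) = 0x777B
s_4 = Round(s_3, k_3) = 0x8BCC
s_5 = Round(s_4, k_4) = 0x9A82
s_6 = Round(s_5, k_5) = 0x748E
s_7 = Round(s_6, k_6) = 0x4422
s_8 = Round(s_7, k_7) = 0x51DE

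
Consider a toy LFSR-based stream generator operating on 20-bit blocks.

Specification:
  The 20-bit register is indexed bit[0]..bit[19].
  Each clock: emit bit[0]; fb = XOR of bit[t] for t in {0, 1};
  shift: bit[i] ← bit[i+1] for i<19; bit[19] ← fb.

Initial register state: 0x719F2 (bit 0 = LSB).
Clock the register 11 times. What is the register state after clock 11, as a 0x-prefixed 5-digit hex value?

0xA16E3

reg_0 = 0x719F2
clock 1: out=0, reg = 0xB8CF9
clock 2: out=1, reg = 0xDC67C
clock 3: out=0, reg = 0x6E33E
clock 4: out=0, reg = 0xB719F
clock 5: out=1, reg = 0x5B8CF
clock 6: out=1, reg = 0x2DC67
clock 7: out=1, reg = 0x16E33
clock 8: out=1, reg = 0x0B719
clock 9: out=1, reg = 0x85B8C
clock 10: out=0, reg = 0x42DC6
clock 11: out=0, reg = 0xA16E3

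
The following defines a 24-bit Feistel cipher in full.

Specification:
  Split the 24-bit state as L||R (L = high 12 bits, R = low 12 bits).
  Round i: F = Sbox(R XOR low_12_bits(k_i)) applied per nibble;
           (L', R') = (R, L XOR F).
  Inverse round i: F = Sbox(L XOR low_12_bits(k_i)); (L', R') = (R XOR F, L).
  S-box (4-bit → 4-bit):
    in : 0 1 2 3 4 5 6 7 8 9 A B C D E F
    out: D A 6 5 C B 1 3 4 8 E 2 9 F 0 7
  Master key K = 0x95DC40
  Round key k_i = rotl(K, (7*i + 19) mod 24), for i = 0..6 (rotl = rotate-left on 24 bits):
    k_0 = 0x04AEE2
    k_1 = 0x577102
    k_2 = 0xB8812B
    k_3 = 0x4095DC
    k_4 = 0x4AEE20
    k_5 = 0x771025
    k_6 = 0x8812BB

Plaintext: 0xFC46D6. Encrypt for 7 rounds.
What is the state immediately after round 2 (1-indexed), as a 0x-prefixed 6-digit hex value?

s_0 = plaintext = 0xFC46D6
s_1 = Round(s_0, k_0) = 0x6D6B98
s_2 = Round(s_1, k_1) = 0xB98858
s_3 = Round(s_2, k_2) = 0x8583AD
s_4 = Round(s_3, k_3) = 0x3AD962
s_5 = Round(s_4, k_4) = 0x96206B
s_6 = Round(s_5, k_5) = 0x06B4A2
s_7 = Round(s_6, k_6) = 0x4A21C3

0xB98858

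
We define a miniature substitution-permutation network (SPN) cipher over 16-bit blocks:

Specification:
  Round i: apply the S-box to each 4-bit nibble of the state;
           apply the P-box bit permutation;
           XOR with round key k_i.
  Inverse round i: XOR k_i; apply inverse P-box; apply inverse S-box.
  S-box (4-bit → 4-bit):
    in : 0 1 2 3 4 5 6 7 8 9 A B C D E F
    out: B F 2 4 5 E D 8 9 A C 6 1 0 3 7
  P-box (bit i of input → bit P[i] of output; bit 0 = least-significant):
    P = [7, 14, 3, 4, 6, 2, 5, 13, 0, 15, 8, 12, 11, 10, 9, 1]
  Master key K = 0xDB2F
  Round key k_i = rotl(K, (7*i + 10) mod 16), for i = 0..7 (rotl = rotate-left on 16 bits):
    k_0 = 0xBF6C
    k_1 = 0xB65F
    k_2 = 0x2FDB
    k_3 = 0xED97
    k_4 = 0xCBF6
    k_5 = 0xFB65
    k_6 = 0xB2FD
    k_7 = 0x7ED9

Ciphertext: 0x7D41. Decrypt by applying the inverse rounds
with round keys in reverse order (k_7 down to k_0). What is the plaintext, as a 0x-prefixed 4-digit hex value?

s_0 = ciphertext = 0x7D41
s_1 = InvRound(s_0, k_7) = 0x33D6
s_2 = InvRound(s_1, k_6) = 0x7F33
s_3 = InvRound(s_2, k_5) = 0x92E7
s_4 = InvRound(s_3, k_4) = 0xC6D9
s_5 = InvRound(s_4, k_3) = 0x6303
s_6 = InvRound(s_5, k_2) = 0xEDC1
s_7 = InvRound(s_6, k_1) = 0x6A21
s_8 = InvRound(s_7, k_0) = 0x21EB

0x21EB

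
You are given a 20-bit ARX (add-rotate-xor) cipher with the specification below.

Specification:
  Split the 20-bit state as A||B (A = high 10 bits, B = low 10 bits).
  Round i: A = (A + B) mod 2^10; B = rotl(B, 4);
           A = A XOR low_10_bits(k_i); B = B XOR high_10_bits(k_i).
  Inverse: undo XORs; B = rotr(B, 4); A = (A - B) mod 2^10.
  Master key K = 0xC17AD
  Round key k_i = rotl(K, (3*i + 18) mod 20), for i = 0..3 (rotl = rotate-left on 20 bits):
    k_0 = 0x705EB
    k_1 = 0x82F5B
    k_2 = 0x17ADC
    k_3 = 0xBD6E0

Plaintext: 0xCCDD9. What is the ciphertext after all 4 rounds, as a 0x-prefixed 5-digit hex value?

s_0 = plaintext = 0xCCDD9
s_1 = Round(s_0, k_0) = 0x39C56
s_2 = Round(s_1, k_1) = 0x99B6A
s_3 = Round(s_2, k_2) = 0xC32F3
s_4 = Round(s_3, k_3) = 0xC7DCE

0xC7DCE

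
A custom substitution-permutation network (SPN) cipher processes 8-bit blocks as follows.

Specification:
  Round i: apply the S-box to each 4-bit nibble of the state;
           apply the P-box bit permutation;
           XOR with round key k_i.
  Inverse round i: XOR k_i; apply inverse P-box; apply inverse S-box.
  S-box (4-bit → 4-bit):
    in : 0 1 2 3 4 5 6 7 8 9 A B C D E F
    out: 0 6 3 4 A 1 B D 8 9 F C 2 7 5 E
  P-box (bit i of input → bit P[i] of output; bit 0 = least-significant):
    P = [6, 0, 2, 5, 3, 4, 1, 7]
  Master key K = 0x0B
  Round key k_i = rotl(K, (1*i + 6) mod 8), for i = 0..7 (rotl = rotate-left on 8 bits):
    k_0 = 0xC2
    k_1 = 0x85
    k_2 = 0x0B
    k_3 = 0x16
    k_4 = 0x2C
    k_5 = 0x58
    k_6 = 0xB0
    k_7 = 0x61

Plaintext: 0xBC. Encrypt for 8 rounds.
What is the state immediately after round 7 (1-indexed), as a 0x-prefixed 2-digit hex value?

s_0 = plaintext = 0xBC
s_1 = Round(s_0, k_0) = 0x41
s_2 = Round(s_1, k_1) = 0x10
s_3 = Round(s_2, k_2) = 0x19
s_4 = Round(s_3, k_3) = 0x64
s_5 = Round(s_4, k_4) = 0x95
s_6 = Round(s_5, k_5) = 0x90
s_7 = Round(s_6, k_6) = 0x38
s_8 = Round(s_7, k_7) = 0x43

0x38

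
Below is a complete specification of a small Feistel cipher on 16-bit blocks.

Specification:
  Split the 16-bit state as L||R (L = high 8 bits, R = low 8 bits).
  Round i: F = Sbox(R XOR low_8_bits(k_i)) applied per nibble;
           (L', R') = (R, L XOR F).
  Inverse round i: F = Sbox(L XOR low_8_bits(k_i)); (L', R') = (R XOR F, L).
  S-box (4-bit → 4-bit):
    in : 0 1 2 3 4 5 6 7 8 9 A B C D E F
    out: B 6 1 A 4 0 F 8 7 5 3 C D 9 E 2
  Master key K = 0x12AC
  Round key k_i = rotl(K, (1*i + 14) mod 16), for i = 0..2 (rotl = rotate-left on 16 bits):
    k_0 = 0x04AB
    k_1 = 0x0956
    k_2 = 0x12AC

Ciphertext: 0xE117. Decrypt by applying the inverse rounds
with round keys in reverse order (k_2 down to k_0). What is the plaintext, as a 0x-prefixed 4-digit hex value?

0x7756

s_0 = ciphertext = 0xE117
s_1 = InvRound(s_0, k_2) = 0x5EE1
s_2 = InvRound(s_1, k_1) = 0x565E
s_3 = InvRound(s_2, k_0) = 0x7756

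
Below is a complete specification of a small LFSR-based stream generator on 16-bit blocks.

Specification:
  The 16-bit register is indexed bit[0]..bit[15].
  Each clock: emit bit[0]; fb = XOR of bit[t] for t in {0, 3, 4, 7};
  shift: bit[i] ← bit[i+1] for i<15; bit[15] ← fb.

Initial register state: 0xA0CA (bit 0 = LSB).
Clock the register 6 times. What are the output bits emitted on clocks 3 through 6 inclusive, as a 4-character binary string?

0100

reg_0 = 0xA0CA
clock 1: out=0, reg = 0x5065
clock 2: out=1, reg = 0xA832
clock 3: out=0, reg = 0xD419
clock 4: out=1, reg = 0xEA0C
clock 5: out=0, reg = 0xF506
clock 6: out=0, reg = 0x7A83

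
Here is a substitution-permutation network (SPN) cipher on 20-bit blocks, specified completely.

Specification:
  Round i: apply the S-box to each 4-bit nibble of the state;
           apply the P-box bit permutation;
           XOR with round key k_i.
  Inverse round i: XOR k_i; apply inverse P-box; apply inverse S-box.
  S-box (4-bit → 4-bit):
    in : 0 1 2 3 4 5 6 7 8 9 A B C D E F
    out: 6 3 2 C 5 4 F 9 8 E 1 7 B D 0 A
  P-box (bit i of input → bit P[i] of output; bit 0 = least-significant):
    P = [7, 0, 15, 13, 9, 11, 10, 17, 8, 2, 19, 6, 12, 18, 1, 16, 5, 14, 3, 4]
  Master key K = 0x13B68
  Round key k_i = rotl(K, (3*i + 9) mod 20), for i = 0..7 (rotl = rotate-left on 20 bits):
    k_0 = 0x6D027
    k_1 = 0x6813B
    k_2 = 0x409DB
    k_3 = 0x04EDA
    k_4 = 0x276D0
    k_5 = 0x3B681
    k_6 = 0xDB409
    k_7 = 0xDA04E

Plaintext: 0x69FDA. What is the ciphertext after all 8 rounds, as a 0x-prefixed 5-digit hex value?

0xB1E3E

s_0 = plaintext = 0x69FDA
s_1 = Round(s_0, k_0) = 0x196D9
s_2 = Round(s_1, k_1) = 0x9665C
s_3 = Round(s_2, k_2) = 0x97C04
s_4 = Round(s_3, k_3) = 0x19306
s_5 = Round(s_4, k_4) = 0xF9A33
s_6 = Round(s_5, k_5) = 0x45393
s_7 = Round(s_6, k_6) = 0x71863
s_8 = Round(s_7, k_7) = 0xB1E3E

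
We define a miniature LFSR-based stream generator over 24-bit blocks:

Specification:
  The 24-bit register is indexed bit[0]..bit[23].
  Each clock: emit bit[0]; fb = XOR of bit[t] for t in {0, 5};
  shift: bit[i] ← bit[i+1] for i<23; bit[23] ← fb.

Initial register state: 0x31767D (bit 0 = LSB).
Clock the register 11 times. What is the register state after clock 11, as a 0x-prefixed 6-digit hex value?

0xB9C62E

reg_0 = 0x31767D
clock 1: out=1, reg = 0x18BB3E
clock 2: out=0, reg = 0x8C5D9F
clock 3: out=1, reg = 0xC62ECF
clock 4: out=1, reg = 0xE31767
clock 5: out=1, reg = 0x718BB3
clock 6: out=1, reg = 0x38C5D9
clock 7: out=1, reg = 0x9C62EC
clock 8: out=0, reg = 0xCE3176
clock 9: out=0, reg = 0xE718BB
clock 10: out=1, reg = 0x738C5D
clock 11: out=1, reg = 0xB9C62E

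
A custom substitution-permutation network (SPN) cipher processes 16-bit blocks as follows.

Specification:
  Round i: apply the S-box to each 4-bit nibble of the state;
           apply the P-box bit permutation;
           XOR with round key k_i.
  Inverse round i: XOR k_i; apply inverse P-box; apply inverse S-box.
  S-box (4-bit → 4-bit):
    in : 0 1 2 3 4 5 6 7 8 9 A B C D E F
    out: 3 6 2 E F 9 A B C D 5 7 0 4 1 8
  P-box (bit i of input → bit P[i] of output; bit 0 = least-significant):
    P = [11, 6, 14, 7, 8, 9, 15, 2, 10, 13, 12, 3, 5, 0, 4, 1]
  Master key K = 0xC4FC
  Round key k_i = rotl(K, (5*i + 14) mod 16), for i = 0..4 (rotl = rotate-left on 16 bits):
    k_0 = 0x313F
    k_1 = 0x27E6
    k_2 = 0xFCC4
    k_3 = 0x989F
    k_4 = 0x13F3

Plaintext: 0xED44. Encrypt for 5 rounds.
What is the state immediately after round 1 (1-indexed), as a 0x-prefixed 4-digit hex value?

0xEADB

s_0 = plaintext = 0xED44
s_1 = Round(s_0, k_0) = 0xEADB
s_2 = Round(s_1, k_1) = 0xFB86
s_3 = Round(s_2, k_2) = 0x4802
s_4 = Round(s_3, k_3) = 0x8BE4
s_5 = Round(s_4, k_4) = 0x6E21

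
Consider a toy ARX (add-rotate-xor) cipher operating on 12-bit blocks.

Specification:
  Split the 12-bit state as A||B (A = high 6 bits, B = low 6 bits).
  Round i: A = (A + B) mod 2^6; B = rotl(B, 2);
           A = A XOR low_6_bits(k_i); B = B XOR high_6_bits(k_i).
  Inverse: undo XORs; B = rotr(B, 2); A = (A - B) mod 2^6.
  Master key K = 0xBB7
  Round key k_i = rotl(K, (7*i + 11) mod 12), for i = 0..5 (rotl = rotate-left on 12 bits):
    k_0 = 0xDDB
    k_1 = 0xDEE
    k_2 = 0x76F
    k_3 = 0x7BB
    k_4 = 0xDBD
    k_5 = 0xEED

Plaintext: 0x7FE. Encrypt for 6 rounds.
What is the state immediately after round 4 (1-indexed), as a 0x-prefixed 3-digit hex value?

0x59A

s_0 = plaintext = 0x7FE
s_1 = Round(s_0, k_0) = 0x18C
s_2 = Round(s_1, k_1) = 0xF07
s_3 = Round(s_2, k_2) = 0xB01
s_4 = Round(s_3, k_3) = 0x59A
s_5 = Round(s_4, k_4) = 0x35F
s_6 = Round(s_5, k_5) = 0x046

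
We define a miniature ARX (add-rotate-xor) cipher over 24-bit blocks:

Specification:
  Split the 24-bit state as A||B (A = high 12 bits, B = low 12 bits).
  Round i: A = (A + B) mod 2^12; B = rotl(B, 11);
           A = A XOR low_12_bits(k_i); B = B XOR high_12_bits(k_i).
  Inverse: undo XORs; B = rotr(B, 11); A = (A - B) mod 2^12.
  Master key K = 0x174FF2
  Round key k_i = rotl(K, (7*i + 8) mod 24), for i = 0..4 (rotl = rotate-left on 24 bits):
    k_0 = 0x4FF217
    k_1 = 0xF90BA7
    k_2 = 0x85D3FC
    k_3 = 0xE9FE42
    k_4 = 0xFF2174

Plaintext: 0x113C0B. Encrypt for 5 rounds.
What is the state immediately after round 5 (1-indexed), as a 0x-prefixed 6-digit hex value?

s_0 = plaintext = 0x113C0B
s_1 = Round(s_0, k_0) = 0xF09AFA
s_2 = Round(s_1, k_1) = 0x1A4AED
s_3 = Round(s_2, k_2) = 0xF6D52B
s_4 = Round(s_3, k_3) = 0xADA40A
s_5 = Round(s_4, k_4) = 0xF90DF7

0xF90DF7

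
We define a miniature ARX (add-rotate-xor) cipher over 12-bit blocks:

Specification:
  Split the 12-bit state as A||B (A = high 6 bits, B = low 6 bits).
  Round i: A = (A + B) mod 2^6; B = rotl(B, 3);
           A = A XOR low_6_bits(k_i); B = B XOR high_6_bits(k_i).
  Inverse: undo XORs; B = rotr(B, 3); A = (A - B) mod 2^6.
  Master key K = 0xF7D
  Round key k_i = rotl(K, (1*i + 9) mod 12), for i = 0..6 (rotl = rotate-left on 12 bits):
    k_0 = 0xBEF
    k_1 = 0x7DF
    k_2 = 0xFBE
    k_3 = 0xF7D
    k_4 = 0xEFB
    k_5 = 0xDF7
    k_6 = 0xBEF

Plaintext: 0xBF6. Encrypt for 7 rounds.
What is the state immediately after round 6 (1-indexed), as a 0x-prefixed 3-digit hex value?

0x076

s_0 = plaintext = 0xBF6
s_1 = Round(s_0, k_0) = 0x299
s_2 = Round(s_1, k_1) = 0xF14
s_3 = Round(s_2, k_2) = 0xB9C
s_4 = Round(s_3, k_3) = 0xDDE
s_5 = Round(s_4, k_4) = 0xB88
s_6 = Round(s_5, k_5) = 0x076
s_7 = Round(s_6, k_6) = 0x619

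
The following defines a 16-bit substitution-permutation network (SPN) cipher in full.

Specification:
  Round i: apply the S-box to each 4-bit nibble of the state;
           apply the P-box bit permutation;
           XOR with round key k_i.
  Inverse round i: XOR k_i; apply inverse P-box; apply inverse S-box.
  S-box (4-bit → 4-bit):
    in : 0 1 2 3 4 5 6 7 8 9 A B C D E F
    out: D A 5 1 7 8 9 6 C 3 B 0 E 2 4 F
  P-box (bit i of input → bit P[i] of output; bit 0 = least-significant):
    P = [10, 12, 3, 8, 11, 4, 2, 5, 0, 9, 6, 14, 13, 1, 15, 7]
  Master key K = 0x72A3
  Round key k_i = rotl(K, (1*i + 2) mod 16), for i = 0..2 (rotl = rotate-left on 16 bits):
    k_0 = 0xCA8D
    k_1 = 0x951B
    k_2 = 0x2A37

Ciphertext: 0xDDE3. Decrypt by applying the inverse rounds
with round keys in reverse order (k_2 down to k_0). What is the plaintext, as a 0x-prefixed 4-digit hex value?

0x6E0E

s_0 = ciphertext = 0xDDE3
s_1 = InvRound(s_0, k_2) = 0x0C7A
s_2 = InvRound(s_1, k_1) = 0xE261
s_3 = InvRound(s_2, k_0) = 0x6E0E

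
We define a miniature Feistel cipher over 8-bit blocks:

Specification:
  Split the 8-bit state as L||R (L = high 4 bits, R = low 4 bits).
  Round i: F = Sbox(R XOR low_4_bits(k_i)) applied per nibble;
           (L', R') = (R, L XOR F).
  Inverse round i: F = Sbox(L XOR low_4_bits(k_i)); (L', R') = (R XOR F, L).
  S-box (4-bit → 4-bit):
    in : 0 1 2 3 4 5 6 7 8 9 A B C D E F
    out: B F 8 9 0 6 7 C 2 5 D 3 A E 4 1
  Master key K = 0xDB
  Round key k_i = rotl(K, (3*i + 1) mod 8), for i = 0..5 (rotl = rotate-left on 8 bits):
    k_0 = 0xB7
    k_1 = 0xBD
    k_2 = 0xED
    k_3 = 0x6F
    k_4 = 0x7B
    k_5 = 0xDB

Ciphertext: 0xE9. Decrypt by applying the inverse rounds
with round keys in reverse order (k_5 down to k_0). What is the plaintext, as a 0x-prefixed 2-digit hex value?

s_0 = ciphertext = 0xE9
s_1 = InvRound(s_0, k_5) = 0xFE
s_2 = InvRound(s_1, k_4) = 0xEF
s_3 = InvRound(s_2, k_3) = 0x0E
s_4 = InvRound(s_3, k_2) = 0x00
s_5 = InvRound(s_4, k_1) = 0xE0
s_6 = InvRound(s_5, k_0) = 0x5E

0x5E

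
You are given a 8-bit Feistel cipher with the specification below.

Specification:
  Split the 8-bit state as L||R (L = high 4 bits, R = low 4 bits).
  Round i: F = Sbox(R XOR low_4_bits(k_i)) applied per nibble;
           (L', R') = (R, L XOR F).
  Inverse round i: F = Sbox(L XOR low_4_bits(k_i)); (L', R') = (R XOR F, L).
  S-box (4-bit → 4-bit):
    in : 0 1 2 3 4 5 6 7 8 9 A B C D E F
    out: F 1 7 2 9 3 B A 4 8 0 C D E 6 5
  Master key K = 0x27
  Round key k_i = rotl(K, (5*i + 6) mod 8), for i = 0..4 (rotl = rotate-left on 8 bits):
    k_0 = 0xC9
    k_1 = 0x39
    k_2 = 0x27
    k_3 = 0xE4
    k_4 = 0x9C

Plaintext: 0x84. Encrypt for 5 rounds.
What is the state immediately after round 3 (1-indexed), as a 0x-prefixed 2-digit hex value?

s_0 = plaintext = 0x84
s_1 = Round(s_0, k_0) = 0x46
s_2 = Round(s_1, k_1) = 0x61
s_3 = Round(s_2, k_2) = 0x1D
s_4 = Round(s_3, k_3) = 0xD9
s_5 = Round(s_4, k_4) = 0x9E

0x1D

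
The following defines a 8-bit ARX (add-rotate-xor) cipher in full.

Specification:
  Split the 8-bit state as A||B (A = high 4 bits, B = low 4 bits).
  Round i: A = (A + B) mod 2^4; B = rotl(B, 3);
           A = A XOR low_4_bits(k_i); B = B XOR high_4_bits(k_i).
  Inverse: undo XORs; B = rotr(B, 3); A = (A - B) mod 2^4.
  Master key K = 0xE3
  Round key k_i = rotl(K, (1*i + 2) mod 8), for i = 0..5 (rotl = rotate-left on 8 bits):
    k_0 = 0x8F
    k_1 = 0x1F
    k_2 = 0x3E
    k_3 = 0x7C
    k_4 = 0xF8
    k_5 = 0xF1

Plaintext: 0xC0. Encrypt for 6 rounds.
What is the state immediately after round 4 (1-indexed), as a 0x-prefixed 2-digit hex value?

0xCB

s_0 = plaintext = 0xC0
s_1 = Round(s_0, k_0) = 0x38
s_2 = Round(s_1, k_1) = 0x45
s_3 = Round(s_2, k_2) = 0x79
s_4 = Round(s_3, k_3) = 0xCB
s_5 = Round(s_4, k_4) = 0xF2
s_6 = Round(s_5, k_5) = 0x0E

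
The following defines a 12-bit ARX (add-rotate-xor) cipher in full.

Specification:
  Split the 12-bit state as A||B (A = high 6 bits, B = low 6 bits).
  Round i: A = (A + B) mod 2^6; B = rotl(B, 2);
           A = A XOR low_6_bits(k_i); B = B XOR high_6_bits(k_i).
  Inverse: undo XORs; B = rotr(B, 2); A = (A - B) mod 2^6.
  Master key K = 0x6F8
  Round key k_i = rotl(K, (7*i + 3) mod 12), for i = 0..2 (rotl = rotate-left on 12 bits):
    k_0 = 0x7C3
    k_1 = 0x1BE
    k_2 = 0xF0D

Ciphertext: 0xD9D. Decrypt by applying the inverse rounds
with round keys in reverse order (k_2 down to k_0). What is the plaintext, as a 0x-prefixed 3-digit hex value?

s_0 = ciphertext = 0xD9D
s_1 = InvRound(s_0, k_2) = 0x8D8
s_2 = InvRound(s_1, k_1) = 0xDA7
s_3 = InvRound(s_2, k_0) = 0x9CE

0x9CE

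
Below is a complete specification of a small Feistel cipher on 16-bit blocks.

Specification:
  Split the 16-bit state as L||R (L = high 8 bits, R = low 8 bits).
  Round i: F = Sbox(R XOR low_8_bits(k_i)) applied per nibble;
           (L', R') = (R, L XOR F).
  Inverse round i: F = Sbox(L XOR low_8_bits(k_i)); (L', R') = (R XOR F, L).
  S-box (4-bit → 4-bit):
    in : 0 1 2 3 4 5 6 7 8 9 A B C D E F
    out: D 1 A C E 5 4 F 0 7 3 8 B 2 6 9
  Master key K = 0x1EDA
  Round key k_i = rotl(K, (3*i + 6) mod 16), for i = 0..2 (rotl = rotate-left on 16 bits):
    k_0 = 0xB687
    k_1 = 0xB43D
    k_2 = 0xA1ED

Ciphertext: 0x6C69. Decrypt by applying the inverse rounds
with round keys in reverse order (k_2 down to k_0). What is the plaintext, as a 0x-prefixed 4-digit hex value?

0xEE39

s_0 = ciphertext = 0x6C69
s_1 = InvRound(s_0, k_2) = 0x686C
s_2 = InvRound(s_1, k_1) = 0x3968
s_3 = InvRound(s_2, k_0) = 0xEE39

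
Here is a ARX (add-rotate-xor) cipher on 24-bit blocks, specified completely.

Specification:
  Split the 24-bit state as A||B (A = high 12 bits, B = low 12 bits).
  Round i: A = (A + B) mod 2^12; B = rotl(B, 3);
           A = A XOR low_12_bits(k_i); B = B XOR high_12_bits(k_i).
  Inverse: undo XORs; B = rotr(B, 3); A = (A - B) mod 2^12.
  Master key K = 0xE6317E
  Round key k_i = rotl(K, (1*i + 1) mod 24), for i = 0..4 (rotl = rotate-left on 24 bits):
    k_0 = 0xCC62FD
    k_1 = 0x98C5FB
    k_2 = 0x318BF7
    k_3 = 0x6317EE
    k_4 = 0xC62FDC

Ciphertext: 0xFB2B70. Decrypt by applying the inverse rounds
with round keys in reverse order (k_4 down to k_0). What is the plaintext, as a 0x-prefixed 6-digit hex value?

s_0 = ciphertext = 0xFB2B70
s_1 = InvRound(s_0, k_4) = 0xB8C4E2
s_2 = InvRound(s_1, k_3) = 0x60865A
s_3 = InvRound(s_2, k_2) = 0x9574A8
s_4 = InvRound(s_3, k_1) = 0x3089A4
s_5 = InvRound(s_4, k_0) = 0xD494AC

0xD494AC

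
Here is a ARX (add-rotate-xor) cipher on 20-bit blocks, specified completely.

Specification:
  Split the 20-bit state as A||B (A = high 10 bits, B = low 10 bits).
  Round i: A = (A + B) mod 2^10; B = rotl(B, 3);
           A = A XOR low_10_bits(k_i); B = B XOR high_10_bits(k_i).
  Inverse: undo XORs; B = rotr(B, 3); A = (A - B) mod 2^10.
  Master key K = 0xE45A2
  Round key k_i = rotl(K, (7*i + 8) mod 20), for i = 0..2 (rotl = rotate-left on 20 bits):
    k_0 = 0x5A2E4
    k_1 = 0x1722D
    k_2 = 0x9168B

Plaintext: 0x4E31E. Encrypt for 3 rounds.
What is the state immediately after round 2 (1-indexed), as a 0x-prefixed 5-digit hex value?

s_0 = plaintext = 0x4E31E
s_1 = Round(s_0, k_0) = 0xAC99E
s_2 = Round(s_1, k_1) = 0x9F4AF
s_3 = Round(s_2, k_2) = 0x69F3C

0x9F4AF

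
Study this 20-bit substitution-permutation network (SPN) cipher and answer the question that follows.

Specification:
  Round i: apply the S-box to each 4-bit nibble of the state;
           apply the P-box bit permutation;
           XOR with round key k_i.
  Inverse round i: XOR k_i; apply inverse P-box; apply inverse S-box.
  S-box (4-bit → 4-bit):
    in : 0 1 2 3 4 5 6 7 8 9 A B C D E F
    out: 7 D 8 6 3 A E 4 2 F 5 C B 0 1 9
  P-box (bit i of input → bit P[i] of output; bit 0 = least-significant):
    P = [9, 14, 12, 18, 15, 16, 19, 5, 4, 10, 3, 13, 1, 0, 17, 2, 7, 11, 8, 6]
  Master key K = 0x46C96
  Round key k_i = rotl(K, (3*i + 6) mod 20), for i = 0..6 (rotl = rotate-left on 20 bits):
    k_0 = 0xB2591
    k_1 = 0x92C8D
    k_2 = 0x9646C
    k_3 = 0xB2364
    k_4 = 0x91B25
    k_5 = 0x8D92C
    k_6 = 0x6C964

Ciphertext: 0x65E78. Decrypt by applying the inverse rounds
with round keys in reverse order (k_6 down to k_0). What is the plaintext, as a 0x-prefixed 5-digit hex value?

s_0 = ciphertext = 0x65E78
s_1 = InvRound(s_0, k_6) = 0x720EA
s_2 = InvRound(s_1, k_5) = 0x91206
s_3 = InvRound(s_2, k_4) = 0x34D2D
s_4 = InvRound(s_3, k_3) = 0x58674
s_5 = InvRound(s_4, k_2) = 0xDD1AC
s_6 = InvRound(s_5, k_1) = 0x385F6
s_7 = InvRound(s_6, k_0) = 0x2C21D

0x2C21D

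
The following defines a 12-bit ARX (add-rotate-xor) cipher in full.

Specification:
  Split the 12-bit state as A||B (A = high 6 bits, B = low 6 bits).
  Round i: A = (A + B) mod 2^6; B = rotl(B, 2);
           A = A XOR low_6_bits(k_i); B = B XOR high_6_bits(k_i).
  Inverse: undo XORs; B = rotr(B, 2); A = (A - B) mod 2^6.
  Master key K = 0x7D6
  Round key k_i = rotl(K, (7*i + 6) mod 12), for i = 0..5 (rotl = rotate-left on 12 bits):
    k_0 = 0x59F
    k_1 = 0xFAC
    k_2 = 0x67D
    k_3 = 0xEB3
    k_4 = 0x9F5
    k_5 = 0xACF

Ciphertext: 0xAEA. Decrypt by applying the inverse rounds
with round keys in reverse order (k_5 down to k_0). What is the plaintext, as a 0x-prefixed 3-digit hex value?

s_0 = ciphertext = 0xAEA
s_1 = InvRound(s_0, k_5) = 0x510
s_2 = InvRound(s_1, k_4) = 0x93D
s_3 = InvRound(s_2, k_3) = 0x9B1
s_4 = InvRound(s_3, k_2) = 0x44A
s_5 = InvRound(s_4, k_1) = 0xC0D
s_6 = InvRound(s_5, k_0) = 0xE76

0xE76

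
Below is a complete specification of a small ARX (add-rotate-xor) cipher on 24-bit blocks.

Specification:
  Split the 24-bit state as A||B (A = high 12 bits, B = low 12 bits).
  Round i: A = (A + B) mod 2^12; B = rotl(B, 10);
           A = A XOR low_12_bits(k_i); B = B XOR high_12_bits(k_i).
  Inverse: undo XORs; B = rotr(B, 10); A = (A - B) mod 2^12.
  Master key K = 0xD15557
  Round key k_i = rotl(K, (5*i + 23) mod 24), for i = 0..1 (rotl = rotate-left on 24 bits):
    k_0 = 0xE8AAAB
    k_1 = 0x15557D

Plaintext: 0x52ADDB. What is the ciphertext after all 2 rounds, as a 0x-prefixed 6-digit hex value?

0xED712A

s_0 = plaintext = 0x52ADDB
s_1 = Round(s_0, k_0) = 0x9AE1FC
s_2 = Round(s_1, k_1) = 0xED712A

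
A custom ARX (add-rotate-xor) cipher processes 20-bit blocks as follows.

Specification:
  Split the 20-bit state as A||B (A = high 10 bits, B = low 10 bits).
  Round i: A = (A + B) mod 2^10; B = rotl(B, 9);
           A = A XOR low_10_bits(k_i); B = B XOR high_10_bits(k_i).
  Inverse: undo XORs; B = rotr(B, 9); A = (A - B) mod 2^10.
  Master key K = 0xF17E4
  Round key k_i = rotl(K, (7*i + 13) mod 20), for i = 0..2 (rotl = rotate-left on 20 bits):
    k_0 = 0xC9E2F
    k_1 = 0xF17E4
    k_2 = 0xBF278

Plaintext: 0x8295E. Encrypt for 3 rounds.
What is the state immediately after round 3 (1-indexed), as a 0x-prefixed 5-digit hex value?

0xD51FC

s_0 = plaintext = 0x8295E
s_1 = Round(s_0, k_0) = 0x51F88
s_2 = Round(s_1, k_1) = 0xCAE01
s_3 = Round(s_2, k_2) = 0xD51FC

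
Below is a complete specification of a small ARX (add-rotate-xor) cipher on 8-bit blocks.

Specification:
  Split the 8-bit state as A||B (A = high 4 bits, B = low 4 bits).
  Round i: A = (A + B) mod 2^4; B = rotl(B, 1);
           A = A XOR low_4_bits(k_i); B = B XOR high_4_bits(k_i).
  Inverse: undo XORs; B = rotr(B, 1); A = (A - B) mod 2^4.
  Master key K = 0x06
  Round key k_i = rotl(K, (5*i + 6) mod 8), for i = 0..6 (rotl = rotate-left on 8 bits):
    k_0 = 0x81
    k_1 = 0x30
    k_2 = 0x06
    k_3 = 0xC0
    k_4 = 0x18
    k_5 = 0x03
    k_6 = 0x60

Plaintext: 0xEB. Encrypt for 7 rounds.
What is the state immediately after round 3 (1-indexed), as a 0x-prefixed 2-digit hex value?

0x59

s_0 = plaintext = 0xEB
s_1 = Round(s_0, k_0) = 0x8F
s_2 = Round(s_1, k_1) = 0x7C
s_3 = Round(s_2, k_2) = 0x59
s_4 = Round(s_3, k_3) = 0xEF
s_5 = Round(s_4, k_4) = 0x5E
s_6 = Round(s_5, k_5) = 0x0D
s_7 = Round(s_6, k_6) = 0xDD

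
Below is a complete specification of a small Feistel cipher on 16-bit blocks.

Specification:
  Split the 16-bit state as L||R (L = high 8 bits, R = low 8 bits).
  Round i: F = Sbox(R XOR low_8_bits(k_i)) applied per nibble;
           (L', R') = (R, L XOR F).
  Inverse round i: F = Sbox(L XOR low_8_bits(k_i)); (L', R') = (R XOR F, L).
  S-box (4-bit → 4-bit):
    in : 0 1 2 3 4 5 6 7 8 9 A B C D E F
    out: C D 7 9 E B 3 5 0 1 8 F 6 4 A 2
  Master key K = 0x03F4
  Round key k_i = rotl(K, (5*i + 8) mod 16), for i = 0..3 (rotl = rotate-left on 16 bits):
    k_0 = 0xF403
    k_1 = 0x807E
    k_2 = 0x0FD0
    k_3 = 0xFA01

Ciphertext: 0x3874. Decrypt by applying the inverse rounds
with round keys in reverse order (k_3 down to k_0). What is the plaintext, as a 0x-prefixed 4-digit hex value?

0x24A1

s_0 = ciphertext = 0x3874
s_1 = InvRound(s_0, k_3) = 0xE538
s_2 = InvRound(s_1, k_2) = 0xA3E5
s_3 = InvRound(s_2, k_1) = 0xA1A3
s_4 = InvRound(s_3, k_0) = 0x24A1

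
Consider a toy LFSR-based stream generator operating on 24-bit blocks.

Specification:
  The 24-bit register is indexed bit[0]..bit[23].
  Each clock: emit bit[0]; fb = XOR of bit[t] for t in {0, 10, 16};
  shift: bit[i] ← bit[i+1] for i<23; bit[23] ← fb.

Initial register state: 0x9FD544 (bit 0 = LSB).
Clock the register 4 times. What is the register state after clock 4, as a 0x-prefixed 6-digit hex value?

reg_0 = 0x9FD544
clock 1: out=0, reg = 0x4FEAA2
clock 2: out=0, reg = 0xA7F551
clock 3: out=1, reg = 0xD3FAA8
clock 4: out=0, reg = 0xE9FD54

0xE9FD54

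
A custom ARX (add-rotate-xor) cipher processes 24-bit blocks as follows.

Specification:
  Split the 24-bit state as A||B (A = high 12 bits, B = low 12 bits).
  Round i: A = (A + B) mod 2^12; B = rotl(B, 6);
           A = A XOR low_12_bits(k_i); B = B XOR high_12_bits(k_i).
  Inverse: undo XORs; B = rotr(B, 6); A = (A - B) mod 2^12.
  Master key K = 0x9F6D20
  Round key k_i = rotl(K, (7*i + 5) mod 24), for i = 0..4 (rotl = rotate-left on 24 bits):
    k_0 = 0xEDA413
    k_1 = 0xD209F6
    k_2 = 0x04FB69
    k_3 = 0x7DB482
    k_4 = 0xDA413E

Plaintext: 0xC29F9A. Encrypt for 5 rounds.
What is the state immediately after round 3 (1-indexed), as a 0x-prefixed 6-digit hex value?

0xEAA01F

s_0 = plaintext = 0xC29F9A
s_1 = Round(s_0, k_0) = 0xFD0864
s_2 = Round(s_1, k_1) = 0x1C2401
s_3 = Round(s_2, k_2) = 0xEAA01F
s_4 = Round(s_3, k_3) = 0xA4B01B
s_5 = Round(s_4, k_4) = 0xB58B64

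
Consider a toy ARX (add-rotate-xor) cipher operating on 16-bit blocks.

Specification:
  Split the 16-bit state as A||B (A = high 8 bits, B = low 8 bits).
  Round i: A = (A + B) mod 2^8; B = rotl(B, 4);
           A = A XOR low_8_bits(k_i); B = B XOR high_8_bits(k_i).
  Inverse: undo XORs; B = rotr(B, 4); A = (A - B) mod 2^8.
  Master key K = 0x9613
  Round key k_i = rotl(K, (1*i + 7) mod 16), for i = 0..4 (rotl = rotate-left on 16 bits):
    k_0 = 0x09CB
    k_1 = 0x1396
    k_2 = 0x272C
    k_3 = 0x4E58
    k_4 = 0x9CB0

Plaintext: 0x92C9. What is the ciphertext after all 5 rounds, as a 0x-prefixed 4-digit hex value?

s_0 = plaintext = 0x92C9
s_1 = Round(s_0, k_0) = 0x9095
s_2 = Round(s_1, k_1) = 0xB34A
s_3 = Round(s_2, k_2) = 0xD183
s_4 = Round(s_3, k_3) = 0x0C76
s_5 = Round(s_4, k_4) = 0x32FB

0x32FB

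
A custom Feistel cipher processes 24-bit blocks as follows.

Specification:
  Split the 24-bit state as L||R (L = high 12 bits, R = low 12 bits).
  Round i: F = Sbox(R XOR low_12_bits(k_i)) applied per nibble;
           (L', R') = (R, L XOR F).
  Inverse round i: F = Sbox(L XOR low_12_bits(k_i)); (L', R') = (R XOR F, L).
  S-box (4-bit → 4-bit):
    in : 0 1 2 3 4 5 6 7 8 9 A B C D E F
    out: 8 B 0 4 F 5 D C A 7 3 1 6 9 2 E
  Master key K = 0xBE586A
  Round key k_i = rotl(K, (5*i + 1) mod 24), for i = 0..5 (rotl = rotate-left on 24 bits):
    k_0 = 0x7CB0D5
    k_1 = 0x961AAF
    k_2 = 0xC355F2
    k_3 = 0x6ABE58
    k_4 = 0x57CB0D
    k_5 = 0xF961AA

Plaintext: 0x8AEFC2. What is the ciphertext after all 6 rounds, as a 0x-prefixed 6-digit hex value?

0x81BC39

s_0 = plaintext = 0x8AEFC2
s_1 = Round(s_0, k_0) = 0xFC2612
s_2 = Round(s_1, k_1) = 0x6129DB
s_3 = Round(s_2, k_2) = 0x9DB015
s_4 = Round(s_3, k_3) = 0x015B22
s_5 = Round(s_4, k_4) = 0xB2281B
s_6 = Round(s_5, k_5) = 0x81BC39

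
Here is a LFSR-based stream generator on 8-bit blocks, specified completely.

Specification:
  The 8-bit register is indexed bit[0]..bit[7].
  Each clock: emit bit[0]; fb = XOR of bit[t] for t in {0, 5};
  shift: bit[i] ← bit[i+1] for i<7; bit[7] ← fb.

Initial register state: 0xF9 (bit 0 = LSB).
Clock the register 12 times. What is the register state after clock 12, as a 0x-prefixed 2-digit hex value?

0xA8

reg_0 = 0xF9
clock 1: out=1, reg = 0x7C
clock 2: out=0, reg = 0xBE
clock 3: out=0, reg = 0xDF
clock 4: out=1, reg = 0xEF
clock 5: out=1, reg = 0x77
clock 6: out=1, reg = 0x3B
clock 7: out=1, reg = 0x1D
clock 8: out=1, reg = 0x8E
clock 9: out=0, reg = 0x47
clock 10: out=1, reg = 0xA3
clock 11: out=1, reg = 0x51
clock 12: out=1, reg = 0xA8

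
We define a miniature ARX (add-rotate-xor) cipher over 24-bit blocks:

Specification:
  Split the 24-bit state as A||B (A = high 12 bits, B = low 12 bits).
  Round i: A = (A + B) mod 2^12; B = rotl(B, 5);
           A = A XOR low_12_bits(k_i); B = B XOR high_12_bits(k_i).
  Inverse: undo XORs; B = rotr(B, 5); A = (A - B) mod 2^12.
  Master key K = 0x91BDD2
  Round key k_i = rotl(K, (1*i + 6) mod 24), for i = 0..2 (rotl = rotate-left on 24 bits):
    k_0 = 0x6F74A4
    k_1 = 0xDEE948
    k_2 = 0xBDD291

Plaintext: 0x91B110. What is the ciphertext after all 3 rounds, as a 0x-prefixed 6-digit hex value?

s_0 = plaintext = 0x91B110
s_1 = Round(s_0, k_0) = 0xE8F4F5
s_2 = Round(s_1, k_1) = 0xACC347
s_3 = Round(s_2, k_2) = 0xC8233B

0xC8233B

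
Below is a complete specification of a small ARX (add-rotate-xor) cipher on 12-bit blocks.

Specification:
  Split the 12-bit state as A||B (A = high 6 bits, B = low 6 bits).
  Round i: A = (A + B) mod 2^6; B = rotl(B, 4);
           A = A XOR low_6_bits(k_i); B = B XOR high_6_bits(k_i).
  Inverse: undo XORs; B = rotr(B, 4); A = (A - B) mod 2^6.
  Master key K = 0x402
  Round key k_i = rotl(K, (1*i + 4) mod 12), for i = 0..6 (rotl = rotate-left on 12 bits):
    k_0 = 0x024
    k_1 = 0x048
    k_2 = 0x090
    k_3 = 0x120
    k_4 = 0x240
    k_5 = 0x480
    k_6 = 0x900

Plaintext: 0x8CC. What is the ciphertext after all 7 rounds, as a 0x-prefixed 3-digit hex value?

0x1C7

s_0 = plaintext = 0x8CC
s_1 = Round(s_0, k_0) = 0x2C3
s_2 = Round(s_1, k_1) = 0x1B1
s_3 = Round(s_2, k_2) = 0x9DE
s_4 = Round(s_3, k_3) = 0x963
s_5 = Round(s_4, k_4) = 0x231
s_6 = Round(s_5, k_5) = 0xE4E
s_7 = Round(s_6, k_6) = 0x1C7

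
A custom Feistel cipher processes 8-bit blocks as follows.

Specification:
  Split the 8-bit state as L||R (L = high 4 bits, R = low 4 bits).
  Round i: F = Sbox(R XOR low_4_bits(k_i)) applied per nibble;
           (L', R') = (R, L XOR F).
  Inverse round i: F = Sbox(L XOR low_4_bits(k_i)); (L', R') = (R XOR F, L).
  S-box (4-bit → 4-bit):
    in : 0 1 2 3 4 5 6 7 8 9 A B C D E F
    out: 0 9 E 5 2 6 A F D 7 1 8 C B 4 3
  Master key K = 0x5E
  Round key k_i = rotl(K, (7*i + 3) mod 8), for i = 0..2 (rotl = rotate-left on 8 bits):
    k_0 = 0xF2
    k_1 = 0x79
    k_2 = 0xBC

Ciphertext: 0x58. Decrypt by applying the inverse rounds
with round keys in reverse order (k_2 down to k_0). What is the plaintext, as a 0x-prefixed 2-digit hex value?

0x4F

s_0 = ciphertext = 0x58
s_1 = InvRound(s_0, k_2) = 0xF5
s_2 = InvRound(s_1, k_1) = 0xFF
s_3 = InvRound(s_2, k_0) = 0x4F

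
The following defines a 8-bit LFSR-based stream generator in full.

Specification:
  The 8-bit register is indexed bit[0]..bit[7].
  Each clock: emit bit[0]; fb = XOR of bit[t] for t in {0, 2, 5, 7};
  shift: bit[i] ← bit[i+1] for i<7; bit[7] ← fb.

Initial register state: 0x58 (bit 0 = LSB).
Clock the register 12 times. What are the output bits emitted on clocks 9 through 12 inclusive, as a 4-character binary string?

0010

reg_0 = 0x58
clock 1: out=0, reg = 0x2C
clock 2: out=0, reg = 0x16
clock 3: out=0, reg = 0x8B
clock 4: out=1, reg = 0x45
clock 5: out=1, reg = 0x22
clock 6: out=0, reg = 0x91
clock 7: out=1, reg = 0x48
clock 8: out=0, reg = 0x24
clock 9: out=0, reg = 0x12
clock 10: out=0, reg = 0x09
clock 11: out=1, reg = 0x84
clock 12: out=0, reg = 0x42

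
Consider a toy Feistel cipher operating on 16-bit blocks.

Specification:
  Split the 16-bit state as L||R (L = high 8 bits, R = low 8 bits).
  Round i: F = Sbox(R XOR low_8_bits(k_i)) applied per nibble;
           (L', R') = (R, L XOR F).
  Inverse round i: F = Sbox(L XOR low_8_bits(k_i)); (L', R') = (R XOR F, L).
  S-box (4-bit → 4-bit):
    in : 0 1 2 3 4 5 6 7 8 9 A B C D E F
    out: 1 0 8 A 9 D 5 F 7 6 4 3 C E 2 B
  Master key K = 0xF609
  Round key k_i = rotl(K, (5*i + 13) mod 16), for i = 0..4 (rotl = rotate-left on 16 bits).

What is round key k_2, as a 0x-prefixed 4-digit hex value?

0x04FB

K = 0xF609
k_0 = rotl(K, (5*0+13) mod 16) = rotl(K, 13) = 0x3EC1
k_1 = rotl(K, (5*1+13) mod 16) = rotl(K, 2) = 0xD827
k_2 = rotl(K, (5*2+13) mod 16) = rotl(K, 7) = 0x04FB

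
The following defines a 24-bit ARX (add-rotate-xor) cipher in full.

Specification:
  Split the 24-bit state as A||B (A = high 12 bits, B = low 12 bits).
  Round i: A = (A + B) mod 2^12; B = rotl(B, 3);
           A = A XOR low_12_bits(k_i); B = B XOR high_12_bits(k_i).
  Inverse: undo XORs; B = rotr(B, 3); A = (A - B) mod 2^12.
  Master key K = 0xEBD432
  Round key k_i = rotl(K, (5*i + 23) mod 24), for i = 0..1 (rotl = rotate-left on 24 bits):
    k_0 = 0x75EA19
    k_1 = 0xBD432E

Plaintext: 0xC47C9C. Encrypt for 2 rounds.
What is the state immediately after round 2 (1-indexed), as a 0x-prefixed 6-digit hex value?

0x59C615

s_0 = plaintext = 0xC47C9C
s_1 = Round(s_0, k_0) = 0x2FA3B8
s_2 = Round(s_1, k_1) = 0x59C615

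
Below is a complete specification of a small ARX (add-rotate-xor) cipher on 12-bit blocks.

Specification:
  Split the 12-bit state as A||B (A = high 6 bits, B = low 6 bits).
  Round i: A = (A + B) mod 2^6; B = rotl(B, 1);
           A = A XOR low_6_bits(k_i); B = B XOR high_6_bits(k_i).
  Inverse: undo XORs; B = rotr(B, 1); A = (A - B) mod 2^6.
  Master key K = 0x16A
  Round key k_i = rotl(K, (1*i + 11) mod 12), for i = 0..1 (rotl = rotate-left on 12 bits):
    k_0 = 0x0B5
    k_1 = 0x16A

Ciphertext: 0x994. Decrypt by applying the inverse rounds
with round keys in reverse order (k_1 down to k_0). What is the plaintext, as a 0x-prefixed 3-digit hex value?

0xF15

s_0 = ciphertext = 0x994
s_1 = InvRound(s_0, k_1) = 0x928
s_2 = InvRound(s_1, k_0) = 0xF15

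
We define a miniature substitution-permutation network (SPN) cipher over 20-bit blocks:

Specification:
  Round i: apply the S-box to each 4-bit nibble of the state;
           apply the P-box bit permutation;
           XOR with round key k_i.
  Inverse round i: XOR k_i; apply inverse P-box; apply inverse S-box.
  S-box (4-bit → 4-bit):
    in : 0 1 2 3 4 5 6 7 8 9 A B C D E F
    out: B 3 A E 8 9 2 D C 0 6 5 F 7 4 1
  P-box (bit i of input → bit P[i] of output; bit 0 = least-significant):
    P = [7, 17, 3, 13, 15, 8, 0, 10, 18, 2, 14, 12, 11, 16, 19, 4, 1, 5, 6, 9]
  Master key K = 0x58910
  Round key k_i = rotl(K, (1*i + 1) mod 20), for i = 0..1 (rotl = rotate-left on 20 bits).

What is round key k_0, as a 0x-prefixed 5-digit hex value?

K = 0x58910
k_0 = rotl(K, (1*0+1) mod 20) = rotl(K, 1) = 0xB1220

0xB1220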